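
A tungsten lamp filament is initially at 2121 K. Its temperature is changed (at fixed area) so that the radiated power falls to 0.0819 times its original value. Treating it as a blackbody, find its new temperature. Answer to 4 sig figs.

P ∝ T⁴, so T₂/T₁ = (P₂/P₁)^(1/4) = (0.0819)^(1/4) = 0.534960.
T₂ = 2121 × 0.534960 = 1135 K.

T₂ ≈ 1135 K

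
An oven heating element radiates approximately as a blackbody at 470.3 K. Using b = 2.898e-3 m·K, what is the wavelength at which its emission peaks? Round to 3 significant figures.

λ_max ≈ 6.16 μm

Wien's displacement law: λ_max = b/T = (2.898×10⁻³ m·K)/(470.3 K) = 6.162×10⁻⁶ m.
That is 6.16 μm, in the infrared range.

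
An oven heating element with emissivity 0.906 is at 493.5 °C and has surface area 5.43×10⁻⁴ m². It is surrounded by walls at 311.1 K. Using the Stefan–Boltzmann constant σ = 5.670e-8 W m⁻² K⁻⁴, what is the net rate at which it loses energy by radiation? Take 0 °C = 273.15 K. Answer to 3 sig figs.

T = 493.5 °C + 273.15 = 766.65 K.
Area A = 5.43×10⁻⁴ m².
Net radiated power P_net = εσA(T⁴ − T₀⁴) = 0.906×5.670×10⁻⁸×5.43×10⁻⁴×(766.65⁴ − 311.1⁴).
T⁴ − T₀⁴ = 3.45453×10¹¹ − 9.36699×10⁹ = 3.36086×10¹¹ K⁴, so P_net = 9.37 W.

Net loss ≈ 9.37 W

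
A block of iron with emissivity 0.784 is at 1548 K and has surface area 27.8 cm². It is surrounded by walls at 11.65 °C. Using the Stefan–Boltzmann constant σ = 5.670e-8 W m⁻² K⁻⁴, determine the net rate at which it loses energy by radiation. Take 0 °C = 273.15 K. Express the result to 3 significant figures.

Net loss ≈ 709 W

Surroundings: T = 11.65 °C + 273.15 = 284.80 K.
Area A = 27.8 cm² = 2.78×10⁻³ m².
Net radiated power P_net = εσA(T⁴ − T₀⁴) = 0.784×5.670×10⁻⁸×2.78×10⁻³×(1548⁴ − 284.80⁴).
T⁴ − T₀⁴ = 5.74227×10¹² − 6.57900×10⁹ = 5.73569×10¹² K⁴, so P_net = 709 W.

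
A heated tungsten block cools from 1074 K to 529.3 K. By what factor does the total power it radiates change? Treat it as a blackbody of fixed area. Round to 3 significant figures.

P ∝ T⁴, so P₂/P₁ = (T₂/T₁)⁴ = (529.3/1074)⁴ = (0.492831)⁴ = 0.0590.

P₂/P₁ ≈ 0.0590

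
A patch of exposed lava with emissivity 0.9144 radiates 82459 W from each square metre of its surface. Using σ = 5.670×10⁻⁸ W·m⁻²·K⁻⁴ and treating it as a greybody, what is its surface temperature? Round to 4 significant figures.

I = εσT⁴, so T = (I/εσ)^(1/4) = (82459/(0.9144×5.670×10⁻⁸))^(1/4) = 1123 K.

T ≈ 1123 K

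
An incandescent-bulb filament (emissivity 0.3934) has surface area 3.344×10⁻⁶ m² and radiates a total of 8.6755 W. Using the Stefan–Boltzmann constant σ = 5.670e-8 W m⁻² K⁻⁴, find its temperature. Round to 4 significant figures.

T ≈ 3284 K

Area A = 3.344×10⁻⁶ m².
P = εσAT⁴ ⇒ T = (P/(εσA))^(1/4) = (8.6755/(0.3934×5.670×10⁻⁸×3.344×10⁻⁶))^(1/4) = 3284 K.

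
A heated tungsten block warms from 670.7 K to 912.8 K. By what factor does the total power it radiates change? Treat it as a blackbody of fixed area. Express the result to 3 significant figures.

P ∝ T⁴, so P₂/P₁ = (T₂/T₁)⁴ = (912.8/670.7)⁴ = (1.36097)⁴ = 3.43.

P₂/P₁ ≈ 3.43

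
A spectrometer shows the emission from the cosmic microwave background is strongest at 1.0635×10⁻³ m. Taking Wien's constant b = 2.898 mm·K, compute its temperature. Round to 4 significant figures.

Wien's law gives T = b/λ_max = (2.898×10⁻³ m·K)/(1.0635×10⁻³ m) = 2.725 K.

T ≈ 2.725 K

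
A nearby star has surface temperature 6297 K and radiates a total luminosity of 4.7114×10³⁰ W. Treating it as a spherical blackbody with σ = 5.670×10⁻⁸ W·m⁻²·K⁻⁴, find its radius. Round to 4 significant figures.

R ≈ 6.485×10¹⁰ m

L = 4πR²σT⁴ ⇒ R = √(L/(4πσT⁴)).
σT⁴ = 8.91493×10⁷ W/m², so R = √(4.7114×10³⁰/(4π×8.91493×10⁷)) = 6.485×10¹⁰ m.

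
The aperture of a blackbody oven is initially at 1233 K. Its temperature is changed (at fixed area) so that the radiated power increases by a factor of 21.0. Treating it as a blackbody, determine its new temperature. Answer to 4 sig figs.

T₂ ≈ 2639 K

P ∝ T⁴, so T₂/T₁ = (P₂/P₁)^(1/4) = (21.0)^(1/4) = 2.14070.
T₂ = 1233 × 2.14070 = 2639 K.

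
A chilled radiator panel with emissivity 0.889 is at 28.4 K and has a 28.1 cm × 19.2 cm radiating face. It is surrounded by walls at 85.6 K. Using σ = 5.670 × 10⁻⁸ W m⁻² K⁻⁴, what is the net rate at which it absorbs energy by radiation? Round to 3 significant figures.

Net gain ≈ 0.144 W

Area A = 0.281 × 0.192 = 0.053952 m².
Net radiated power P_net = εσA(T⁴ − T₀⁴) = 0.889×5.670×10⁻⁸×0.053952×(28.4⁴ − 85.6⁴).
T⁴ − T₀⁴ = 6.50539×10⁵ − 5.36902×10⁷ = -5.30397×10⁷ K⁴, so P_net = -0.144 W — negative, meaning a net gain of 0.144 W.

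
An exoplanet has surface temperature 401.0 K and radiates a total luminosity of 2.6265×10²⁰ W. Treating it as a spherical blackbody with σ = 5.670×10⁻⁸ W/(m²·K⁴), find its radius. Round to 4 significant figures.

L = 4πR²σT⁴ ⇒ R = √(L/(4πσT⁴)).
σT⁴ = 1466.09 W/m², so R = √(2.6265×10²⁰/(4π×1466.09)) = 1.194×10⁸ m.

R ≈ 1.194×10⁸ m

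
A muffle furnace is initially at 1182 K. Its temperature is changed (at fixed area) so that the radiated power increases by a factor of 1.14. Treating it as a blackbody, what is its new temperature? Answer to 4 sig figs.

P ∝ T⁴, so T₂/T₁ = (P₂/P₁)^(1/4) = (1.14)^(1/4) = 1.03330.
T₂ = 1182 × 1.03330 = 1221 K.

T₂ ≈ 1221 K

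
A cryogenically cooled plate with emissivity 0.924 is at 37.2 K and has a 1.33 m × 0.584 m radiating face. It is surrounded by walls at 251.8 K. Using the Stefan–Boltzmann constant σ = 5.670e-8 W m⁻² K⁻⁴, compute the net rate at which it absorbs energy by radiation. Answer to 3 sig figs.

Net gain ≈ 164 W

Area A = 1.33 × 0.584 = 0.77672 m².
Net radiated power P_net = εσA(T⁴ − T₀⁴) = 0.924×5.670×10⁻⁸×0.77672×(37.2⁴ − 251.8⁴).
T⁴ − T₀⁴ = 1.91501×10⁶ − 4.01997×10⁹ = -4.01805×10⁹ K⁴, so P_net = -164 W — negative, meaning a net gain of 164 W.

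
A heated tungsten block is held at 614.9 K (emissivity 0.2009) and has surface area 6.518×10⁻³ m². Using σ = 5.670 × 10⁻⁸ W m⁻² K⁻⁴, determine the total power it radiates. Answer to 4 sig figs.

Area A = 6.518×10⁻³ m².
P = εσAT⁴ = 0.2009 × 5.670×10⁻⁸ × 6.518×10⁻³ × (614.9)⁴ = 10.61 W.

P ≈ 10.61 W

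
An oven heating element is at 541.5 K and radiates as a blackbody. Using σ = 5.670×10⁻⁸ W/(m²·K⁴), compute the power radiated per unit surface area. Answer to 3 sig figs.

I ≈ 4.88×10³ W/m²

Stefan–Boltzmann: I = σT⁴ = 5.670×10⁻⁸ × (541.5)⁴ = 4.88×10³ W/m².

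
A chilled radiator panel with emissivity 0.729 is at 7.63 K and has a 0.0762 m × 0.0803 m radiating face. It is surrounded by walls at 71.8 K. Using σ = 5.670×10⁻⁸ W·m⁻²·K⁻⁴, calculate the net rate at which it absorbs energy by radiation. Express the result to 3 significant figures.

Net gain ≈ 6.72×10⁻³ W

Area A = 0.0762 × 0.0803 = 6.11886×10⁻³ m².
Net radiated power P_net = εσA(T⁴ − T₀⁴) = 0.729×5.670×10⁻⁸×6.11886×10⁻³×(7.63⁴ − 71.8⁴).
T⁴ − T₀⁴ = 3389.21 − 2.65765×10⁷ = -2.65731×10⁷ K⁴, so P_net = -6.72×10⁻³ W — negative, meaning a net gain of 6.72×10⁻³ W.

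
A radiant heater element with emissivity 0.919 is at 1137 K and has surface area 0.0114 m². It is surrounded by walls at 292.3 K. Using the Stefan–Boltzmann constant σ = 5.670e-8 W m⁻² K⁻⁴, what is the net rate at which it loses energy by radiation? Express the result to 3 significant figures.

Area A = 0.0114 m².
Net radiated power P_net = εσA(T⁴ − T₀⁴) = 0.919×5.670×10⁻⁸×0.0114×(1137⁴ − 292.3⁴).
T⁴ − T₀⁴ = 1.67125×10¹² − 7.29987×10⁹ = 1.66395×10¹² K⁴, so P_net = 988 W.

Net loss ≈ 988 W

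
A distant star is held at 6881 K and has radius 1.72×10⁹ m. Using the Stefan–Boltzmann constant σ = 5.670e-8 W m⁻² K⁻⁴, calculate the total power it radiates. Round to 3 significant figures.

Surface area A = 4πR² = 4π(1.72×10⁹ m)² = 3.71764×10¹⁹ m².
P = σAT⁴ = 5.670×10⁻⁸ × 3.71764×10¹⁹ × (6881)⁴ = 4.73×10²⁷ W.

P ≈ 4.73×10²⁷ W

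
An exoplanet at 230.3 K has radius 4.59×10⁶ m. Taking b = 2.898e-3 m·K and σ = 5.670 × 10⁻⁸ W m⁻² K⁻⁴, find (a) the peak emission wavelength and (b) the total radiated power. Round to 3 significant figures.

λ_max ≈ 12.6 μm; P ≈ 4.22×10¹⁶ W

(a) λ_max = b/T = 2.898×10⁻³/230.3 = 1.258×10⁻⁵ m = 12.6 μm.
Surface area A = 4πR² = 4π(4.59×10⁶ m)² = 2.64750×10¹⁴ m².
(b) P = σAT⁴ = 5.670×10⁻⁸×2.64750×10¹⁴×(230.3)⁴ = 4.22×10¹⁶ W.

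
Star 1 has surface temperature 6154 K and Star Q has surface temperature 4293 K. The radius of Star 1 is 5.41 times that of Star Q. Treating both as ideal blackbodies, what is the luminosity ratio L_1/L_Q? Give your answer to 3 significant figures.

L_1/L_Q ≈ 124

L ∝ R²T⁴, so L_1/L_Q = (R_1/R_Q)²(T_1/T_Q)⁴ = (5.41)² × (6154/4293)⁴ = 29.2681 × 4.22266 = 124.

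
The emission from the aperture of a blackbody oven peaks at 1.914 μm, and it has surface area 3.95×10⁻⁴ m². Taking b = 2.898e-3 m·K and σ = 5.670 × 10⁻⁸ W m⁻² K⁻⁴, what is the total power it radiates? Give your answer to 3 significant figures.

Wien's law: T = b/λ_max = 2.898×10⁻³/1.914×10⁻⁶ = 1514.11 K.
Area A = 3.95×10⁻⁴ m².
Then P = σAT⁴ = 5.670×10⁻⁸×3.95×10⁻⁴×(1514.11)⁴ = 118 W.

P ≈ 118 W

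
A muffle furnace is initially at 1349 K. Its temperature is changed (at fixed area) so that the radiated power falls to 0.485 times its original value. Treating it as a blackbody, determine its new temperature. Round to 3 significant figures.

T₂ ≈ 1.13×10³ K

P ∝ T⁴, so T₂/T₁ = (P₂/P₁)^(1/4) = (0.485)^(1/4) = 0.834517.
T₂ = 1349 × 0.834517 = 1.13×10³ K.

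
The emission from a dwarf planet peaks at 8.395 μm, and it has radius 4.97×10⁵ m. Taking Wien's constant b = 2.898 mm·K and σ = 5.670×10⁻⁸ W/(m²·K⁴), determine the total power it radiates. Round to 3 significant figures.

Wien's law: T = b/λ_max = 2.898×10⁻³/8.395×10⁻⁶ = 345.205 K.
Surface area A = 4πR² = 4π(4.97×10⁵ m)² = 3.10401×10¹² m².
Then P = σAT⁴ = 5.670×10⁻⁸×3.10401×10¹²×(345.205)⁴ = 2.50×10¹⁵ W.

P ≈ 2.50×10¹⁵ W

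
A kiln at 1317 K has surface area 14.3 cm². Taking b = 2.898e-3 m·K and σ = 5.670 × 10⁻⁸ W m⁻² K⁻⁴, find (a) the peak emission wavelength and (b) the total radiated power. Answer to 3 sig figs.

λ_max ≈ 2.20×10³ nm; P ≈ 244 W

(a) λ_max = b/T = 2.898×10⁻³/1317 = 2.200×10⁻⁶ m = 2.20×10³ nm.
Area A = 14.3 cm² = 1.43×10⁻³ m².
(b) P = σAT⁴ = 5.670×10⁻⁸×1.43×10⁻³×(1317)⁴ = 244 W.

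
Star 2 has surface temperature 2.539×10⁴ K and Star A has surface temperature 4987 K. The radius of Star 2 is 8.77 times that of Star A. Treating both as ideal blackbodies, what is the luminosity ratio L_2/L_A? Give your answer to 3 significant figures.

L_2/L_A ≈ 5.17×10⁴

L ∝ R²T⁴, so L_2/L_A = (R_2/R_A)²(T_2/T_A)⁴ = (8.77)² × (2.539×10⁴/4987)⁴ = 76.9129 × 671.883 = 5.17×10⁴.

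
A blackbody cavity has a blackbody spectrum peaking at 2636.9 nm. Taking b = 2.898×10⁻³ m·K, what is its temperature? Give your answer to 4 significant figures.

Wien's law gives T = b/λ_max = (2.898×10⁻³ m·K)/(2.6369×10⁻⁶ m) = 1099 K.

T ≈ 1099 K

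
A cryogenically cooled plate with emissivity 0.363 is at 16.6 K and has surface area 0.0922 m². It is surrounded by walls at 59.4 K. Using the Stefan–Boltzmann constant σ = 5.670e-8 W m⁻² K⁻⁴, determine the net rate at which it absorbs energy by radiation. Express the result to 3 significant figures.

Area A = 0.0922 m².
Net radiated power P_net = εσA(T⁴ − T₀⁴) = 0.363×5.670×10⁻⁸×0.0922×(16.6⁴ − 59.4⁴).
T⁴ − T₀⁴ = 75933.3 − 1.24493×10⁷ = -1.23734×10⁷ K⁴, so P_net = -0.0235 W — negative, meaning a net gain of 0.0235 W.

Net gain ≈ 0.0235 W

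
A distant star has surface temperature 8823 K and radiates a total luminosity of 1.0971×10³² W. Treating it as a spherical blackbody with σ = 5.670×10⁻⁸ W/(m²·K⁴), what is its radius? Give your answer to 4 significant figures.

R ≈ 1.594×10¹¹ m

L = 4πR²σT⁴ ⇒ R = √(L/(4πσT⁴)).
σT⁴ = 3.43596×10⁸ W/m², so R = √(1.0971×10³²/(4π×3.43596×10⁸)) = 1.594×10¹¹ m.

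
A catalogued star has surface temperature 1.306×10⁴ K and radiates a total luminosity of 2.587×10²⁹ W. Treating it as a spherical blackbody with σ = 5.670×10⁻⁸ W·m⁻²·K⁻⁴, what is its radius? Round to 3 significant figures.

L = 4πR²σT⁴ ⇒ R = √(L/(4πσT⁴)).
σT⁴ = 1.64951×10⁹ W/m², so R = √(2.587×10²⁹/(4π×1.64951×10⁹)) = 3.53×10⁹ m.

R ≈ 3.53×10⁹ m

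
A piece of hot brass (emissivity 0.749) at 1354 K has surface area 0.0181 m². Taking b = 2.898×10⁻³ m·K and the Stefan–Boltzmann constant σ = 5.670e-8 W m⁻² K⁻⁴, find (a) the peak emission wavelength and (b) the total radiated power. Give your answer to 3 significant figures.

(a) λ_max = b/T = 2.898×10⁻³/1354 = 2.140×10⁻⁶ m = 2.14 μm.
Area A = 0.0181 m².
(b) P = εσAT⁴ = 0.749×5.670×10⁻⁸×0.0181×(1354)⁴ = 2.58×10³ W.

λ_max ≈ 2.14 μm; P ≈ 2.58×10³ W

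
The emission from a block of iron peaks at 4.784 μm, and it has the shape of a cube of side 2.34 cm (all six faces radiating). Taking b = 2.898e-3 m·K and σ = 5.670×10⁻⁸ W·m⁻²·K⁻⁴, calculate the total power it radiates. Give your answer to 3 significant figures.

P ≈ 25.1 W

Wien's law: T = b/λ_max = 2.898×10⁻³/4.784×10⁻⁶ = 605.769 K.
Area A = 6s² = 6×(0.0234 m)² = 3.28536×10⁻³ m².
Then P = σAT⁴ = 5.670×10⁻⁸×3.28536×10⁻³×(605.769)⁴ = 25.1 W.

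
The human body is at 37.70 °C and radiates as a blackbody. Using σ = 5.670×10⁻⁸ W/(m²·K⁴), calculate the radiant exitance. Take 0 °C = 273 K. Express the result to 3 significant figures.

T = 37.70 °C + 273 = 310.70 K.
Stefan–Boltzmann: I = σT⁴ = 5.670×10⁻⁸ × (310.70)⁴ = 528 W/m².

I ≈ 528 W/m²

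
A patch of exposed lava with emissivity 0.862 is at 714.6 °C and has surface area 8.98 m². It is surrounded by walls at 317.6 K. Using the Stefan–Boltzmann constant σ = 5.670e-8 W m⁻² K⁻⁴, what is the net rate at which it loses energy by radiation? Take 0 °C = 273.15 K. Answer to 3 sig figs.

T = 714.6 °C + 273.15 = 987.75 K.
Area A = 8.98 m².
Net radiated power P_net = εσA(T⁴ − T₀⁴) = 0.862×5.670×10⁻⁸×8.98×(987.75⁴ − 317.6⁴).
T⁴ − T₀⁴ = 9.51893×10¹¹ − 1.01747×10¹⁰ = 9.41718×10¹¹ K⁴, so P_net = 4.13×10⁵ W.

Net loss ≈ 4.13×10⁵ W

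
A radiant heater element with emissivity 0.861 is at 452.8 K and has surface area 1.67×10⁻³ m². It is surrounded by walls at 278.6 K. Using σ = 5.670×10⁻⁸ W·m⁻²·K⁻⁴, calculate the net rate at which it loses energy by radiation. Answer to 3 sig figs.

Area A = 1.67×10⁻³ m².
Net radiated power P_net = εσA(T⁴ − T₀⁴) = 0.861×5.670×10⁻⁸×1.67×10⁻³×(452.8⁴ − 278.6⁴).
T⁴ − T₀⁴ = 4.20364×10¹⁰ − 6.02455×10⁹ = 3.60118×10¹⁰ K⁴, so P_net = 2.94 W.

Net loss ≈ 2.94 W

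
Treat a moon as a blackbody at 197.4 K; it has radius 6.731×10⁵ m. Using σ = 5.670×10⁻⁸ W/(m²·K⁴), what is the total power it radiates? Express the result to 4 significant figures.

Surface area A = 4πR² = 4π(6.731×10⁵ m)² = 5.69337×10¹² m².
P = σAT⁴ = 5.670×10⁻⁸ × 5.69337×10¹² × (197.4)⁴ = 4.902×10¹⁴ W.

P ≈ 4.902×10¹⁴ W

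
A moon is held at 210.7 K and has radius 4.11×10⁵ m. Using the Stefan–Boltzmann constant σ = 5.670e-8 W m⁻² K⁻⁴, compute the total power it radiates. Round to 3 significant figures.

Surface area A = 4πR² = 4π(4.11×10⁵ m)² = 2.12272×10¹² m².
P = σAT⁴ = 5.670×10⁻⁸ × 2.12272×10¹² × (210.7)⁴ = 2.37×10¹⁴ W.

P ≈ 2.37×10¹⁴ W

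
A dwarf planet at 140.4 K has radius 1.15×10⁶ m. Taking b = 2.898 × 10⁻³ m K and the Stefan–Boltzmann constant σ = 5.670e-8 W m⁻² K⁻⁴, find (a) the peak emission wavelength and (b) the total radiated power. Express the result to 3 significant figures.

(a) λ_max = b/T = 2.898×10⁻³/140.4 = 2.064×10⁻⁵ m = 20.6 μm.
Surface area A = 4πR² = 4π(1.15×10⁶ m)² = 1.66190×10¹³ m².
(b) P = σAT⁴ = 5.670×10⁻⁸×1.66190×10¹³×(140.4)⁴ = 3.66×10¹⁴ W.

λ_max ≈ 20.6 μm; P ≈ 3.66×10¹⁴ W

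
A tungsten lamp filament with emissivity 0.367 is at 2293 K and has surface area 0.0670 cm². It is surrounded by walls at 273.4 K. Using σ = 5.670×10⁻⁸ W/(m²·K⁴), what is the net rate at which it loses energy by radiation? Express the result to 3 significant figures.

Net loss ≈ 3.85 W

Area A = 0.0670 cm² = 6.70×10⁻⁶ m².
Net radiated power P_net = εσA(T⁴ − T₀⁴) = 0.367×5.670×10⁻⁸×6.70×10⁻⁶×(2293⁴ − 273.4⁴).
T⁴ − T₀⁴ = 2.76450×10¹³ − 5.58720×10⁹ = 2.76394×10¹³ K⁴, so P_net = 3.85 W.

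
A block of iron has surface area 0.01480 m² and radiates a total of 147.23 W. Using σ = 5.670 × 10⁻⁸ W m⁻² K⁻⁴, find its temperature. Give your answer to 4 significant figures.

T ≈ 647.2 K

Area A = 0.01480 m².
P = σAT⁴ ⇒ T = (P/(σA))^(1/4) = (147.23/(5.670×10⁻⁸×0.01480))^(1/4) = 647.2 K.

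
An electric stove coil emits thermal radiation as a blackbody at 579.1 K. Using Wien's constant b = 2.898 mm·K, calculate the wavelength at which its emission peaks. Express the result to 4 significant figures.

Wien's displacement law: λ_max = b/T = (2.898×10⁻³ m·K)/(579.1 K) = 5.0043×10⁻⁶ m.
That is 5.004 μm, in the infrared range.

λ_max ≈ 5.004 μm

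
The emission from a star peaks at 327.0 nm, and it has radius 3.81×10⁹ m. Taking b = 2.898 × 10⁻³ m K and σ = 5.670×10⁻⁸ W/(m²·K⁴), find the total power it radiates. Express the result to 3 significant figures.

Wien's law: T = b/λ_max = 2.898×10⁻³/3.270×10⁻⁷ = 8862.39 K.
Surface area A = 4πR² = 4π(3.81×10⁹ m)² = 1.82415×10²⁰ m².
Then P = σAT⁴ = 5.670×10⁻⁸×1.82415×10²⁰×(8862.39)⁴ = 6.38×10²⁸ W.

P ≈ 6.38×10²⁸ W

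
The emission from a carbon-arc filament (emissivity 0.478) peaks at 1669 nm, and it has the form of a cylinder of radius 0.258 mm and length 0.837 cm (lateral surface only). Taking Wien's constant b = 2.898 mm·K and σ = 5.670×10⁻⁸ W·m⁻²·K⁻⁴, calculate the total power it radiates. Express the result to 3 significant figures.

P ≈ 3.34 W

Wien's law: T = b/λ_max = 2.898×10⁻³/1.669×10⁻⁶ = 1736.37 K.
Lateral area A = 2πrL = 2π×2.58×10⁻⁴×8.37×10⁻³ = 1.35683×10⁻⁵ m².
Then P = εσAT⁴ = 0.478×5.670×10⁻⁸×1.35683×10⁻⁵×(1736.37)⁴ = 3.34 W.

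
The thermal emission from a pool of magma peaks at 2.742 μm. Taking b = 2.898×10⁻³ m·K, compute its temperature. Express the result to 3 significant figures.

T ≈ 1.06×10³ K

Wien's law gives T = b/λ_max = (2.898×10⁻³ m·K)/(2.742×10⁻⁶ m) = 1.06×10³ K.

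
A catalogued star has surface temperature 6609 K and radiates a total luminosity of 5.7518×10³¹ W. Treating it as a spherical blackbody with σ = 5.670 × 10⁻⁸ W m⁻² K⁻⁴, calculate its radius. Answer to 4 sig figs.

R ≈ 2.057×10¹¹ m

L = 4πR²σT⁴ ⇒ R = √(L/(4πσT⁴)).
σT⁴ = 1.08175×10⁸ W/m², so R = √(5.7518×10³¹/(4π×1.08175×10⁸)) = 2.057×10¹¹ m.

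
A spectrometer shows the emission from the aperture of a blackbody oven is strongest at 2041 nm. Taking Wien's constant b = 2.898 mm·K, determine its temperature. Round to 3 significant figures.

T ≈ 1.42×10³ K

Wien's law gives T = b/λ_max = (2.898×10⁻³ m·K)/(2.041×10⁻⁶ m) = 1.42×10³ K.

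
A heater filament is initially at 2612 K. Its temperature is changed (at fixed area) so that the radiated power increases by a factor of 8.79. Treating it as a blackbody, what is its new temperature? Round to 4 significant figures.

T₂ ≈ 4497 K

P ∝ T⁴, so T₂/T₁ = (P₂/P₁)^(1/4) = (8.79)^(1/4) = 1.72186.
T₂ = 2612 × 1.72186 = 4497 K.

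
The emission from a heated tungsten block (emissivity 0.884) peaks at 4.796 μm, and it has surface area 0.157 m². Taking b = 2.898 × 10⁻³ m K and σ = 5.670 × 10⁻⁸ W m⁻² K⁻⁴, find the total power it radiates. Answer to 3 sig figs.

P ≈ 1.05×10³ W

Wien's law: T = b/λ_max = 2.898×10⁻³/4.796×10⁻⁶ = 604.254 K.
Area A = 0.157 m².
Then P = εσAT⁴ = 0.884×5.670×10⁻⁸×0.157×(604.254)⁴ = 1.05×10³ W.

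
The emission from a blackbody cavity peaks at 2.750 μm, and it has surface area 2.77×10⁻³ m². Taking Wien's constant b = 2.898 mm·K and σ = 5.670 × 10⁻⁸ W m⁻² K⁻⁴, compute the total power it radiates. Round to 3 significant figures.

Wien's law: T = b/λ_max = 2.898×10⁻³/2.750×10⁻⁶ = 1053.82 K.
Area A = 2.77×10⁻³ m².
Then P = σAT⁴ = 5.670×10⁻⁸×2.77×10⁻³×(1053.82)⁴ = 194 W.

P ≈ 194 W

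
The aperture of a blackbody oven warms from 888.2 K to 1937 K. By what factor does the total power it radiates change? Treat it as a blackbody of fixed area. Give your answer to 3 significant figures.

P₂/P₁ ≈ 22.6

P ∝ T⁴, so P₂/P₁ = (T₂/T₁)⁴ = (1937/888.2)⁴ = (2.18082)⁴ = 22.6.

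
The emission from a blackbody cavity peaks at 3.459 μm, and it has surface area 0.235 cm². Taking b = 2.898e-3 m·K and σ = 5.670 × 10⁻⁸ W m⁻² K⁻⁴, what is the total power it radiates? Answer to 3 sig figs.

P ≈ 0.657 W

Wien's law: T = b/λ_max = 2.898×10⁻³/3.459×10⁻⁶ = 837.814 K.
Area A = 0.235 cm² = 2.35×10⁻⁵ m².
Then P = σAT⁴ = 5.670×10⁻⁸×2.35×10⁻⁵×(837.814)⁴ = 0.657 W.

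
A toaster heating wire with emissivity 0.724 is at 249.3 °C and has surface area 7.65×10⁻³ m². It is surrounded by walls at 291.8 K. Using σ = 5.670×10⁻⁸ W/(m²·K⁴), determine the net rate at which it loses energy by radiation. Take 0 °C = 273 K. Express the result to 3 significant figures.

T = 249.3 °C + 273 = 522.3 K.
Area A = 7.65×10⁻³ m².
Net radiated power P_net = εσA(T⁴ − T₀⁴) = 0.724×5.670×10⁻⁸×7.65×10⁻³×(522.3⁴ − 291.8⁴).
T⁴ − T₀⁴ = 7.44184×10¹⁰ − 7.25005×10⁹ = 6.71684×10¹⁰ K⁴, so P_net = 21.1 W.

Net loss ≈ 21.1 W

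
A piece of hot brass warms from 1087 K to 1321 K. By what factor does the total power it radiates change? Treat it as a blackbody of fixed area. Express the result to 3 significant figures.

P ∝ T⁴, so P₂/P₁ = (T₂/T₁)⁴ = (1321/1087)⁴ = (1.21527)⁴ = 2.18.

P₂/P₁ ≈ 2.18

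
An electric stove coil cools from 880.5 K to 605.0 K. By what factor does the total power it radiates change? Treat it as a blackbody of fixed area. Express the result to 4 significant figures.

P ∝ T⁴, so P₂/P₁ = (T₂/T₁)⁴ = (605.0/880.5)⁴ = (0.687110)⁴ = 0.2229.

P₂/P₁ ≈ 0.2229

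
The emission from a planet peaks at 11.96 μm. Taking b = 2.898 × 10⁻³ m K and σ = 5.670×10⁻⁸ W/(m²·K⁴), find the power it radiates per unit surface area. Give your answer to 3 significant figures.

I ≈ 195 W/m²

Wien's law: T = b/λ_max = 2.898×10⁻³/1.196×10⁻⁵ = 242.308 K.
Then I = σT⁴ = 5.670×10⁻⁸×(242.308)⁴ = 195 W/m².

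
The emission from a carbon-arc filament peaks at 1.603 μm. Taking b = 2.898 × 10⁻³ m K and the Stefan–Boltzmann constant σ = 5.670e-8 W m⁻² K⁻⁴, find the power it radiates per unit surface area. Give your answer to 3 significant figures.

Wien's law: T = b/λ_max = 2.898×10⁻³/1.603×10⁻⁶ = 1807.86 K.
Then I = σT⁴ = 5.670×10⁻⁸×(1807.86)⁴ = 6.06×10⁵ W/m².

I ≈ 6.06×10⁵ W/m²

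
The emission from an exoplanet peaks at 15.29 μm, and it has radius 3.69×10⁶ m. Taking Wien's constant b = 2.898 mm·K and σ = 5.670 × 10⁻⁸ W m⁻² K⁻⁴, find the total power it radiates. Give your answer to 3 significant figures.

P ≈ 1.25×10¹⁶ W

Wien's law: T = b/λ_max = 2.898×10⁻³/1.529×10⁻⁵ = 189.536 K.
Surface area A = 4πR² = 4π(3.69×10⁶ m)² = 1.71105×10¹⁴ m².
Then P = σAT⁴ = 5.670×10⁻⁸×1.71105×10¹⁴×(189.536)⁴ = 1.25×10¹⁶ W.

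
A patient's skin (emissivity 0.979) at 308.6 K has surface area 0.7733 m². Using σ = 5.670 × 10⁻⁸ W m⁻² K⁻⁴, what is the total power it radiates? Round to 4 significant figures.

Area A = 0.7733 m².
P = εσAT⁴ = 0.979 × 5.670×10⁻⁸ × 0.7733 × (308.6)⁴ = 389.3 W.

P ≈ 389.3 W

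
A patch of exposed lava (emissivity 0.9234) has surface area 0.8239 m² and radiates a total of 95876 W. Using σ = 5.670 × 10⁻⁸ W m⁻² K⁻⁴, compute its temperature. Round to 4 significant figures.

Area A = 0.8239 m².
P = εσAT⁴ ⇒ T = (P/(εσA))^(1/4) = (95876/(0.9234×5.670×10⁻⁸×0.8239))^(1/4) = 1221 K.

T ≈ 1221 K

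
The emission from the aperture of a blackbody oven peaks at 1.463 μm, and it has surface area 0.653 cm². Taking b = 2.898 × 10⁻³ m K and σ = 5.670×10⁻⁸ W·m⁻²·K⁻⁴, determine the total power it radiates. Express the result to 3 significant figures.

P ≈ 57.0 W

Wien's law: T = b/λ_max = 2.898×10⁻³/1.463×10⁻⁶ = 1980.86 K.
Area A = 0.653 cm² = 6.53×10⁻⁵ m².
Then P = σAT⁴ = 5.670×10⁻⁸×6.53×10⁻⁵×(1980.86)⁴ = 57.0 W.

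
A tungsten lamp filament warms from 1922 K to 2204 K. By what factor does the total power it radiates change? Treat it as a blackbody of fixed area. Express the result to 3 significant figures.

P₂/P₁ ≈ 1.73

P ∝ T⁴, so P₂/P₁ = (T₂/T₁)⁴ = (2204/1922)⁴ = (1.14672)⁴ = 1.73.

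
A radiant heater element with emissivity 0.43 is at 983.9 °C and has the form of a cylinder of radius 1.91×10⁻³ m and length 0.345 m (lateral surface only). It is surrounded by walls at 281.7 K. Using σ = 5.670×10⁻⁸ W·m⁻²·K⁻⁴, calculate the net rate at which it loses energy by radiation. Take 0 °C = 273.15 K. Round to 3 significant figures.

T = 983.9 °C + 273.15 = 1257.05 K.
Lateral area A = 2πrL = 2π×1.91×10⁻³×0.345 = 4.14030×10⁻³ m².
Net radiated power P_net = εσA(T⁴ − T₀⁴) = 0.43×5.670×10⁻⁸×4.14030×10⁻³×(1257.05⁴ − 281.7⁴).
T⁴ − T₀⁴ = 2.49695×10¹² − 6.29720×10⁹ = 2.49065×10¹² K⁴, so P_net = 251 W.

Net loss ≈ 251 W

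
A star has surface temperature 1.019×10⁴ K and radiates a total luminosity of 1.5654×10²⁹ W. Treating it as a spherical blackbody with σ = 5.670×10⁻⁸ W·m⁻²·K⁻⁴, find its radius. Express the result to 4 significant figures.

R ≈ 4.514×10⁹ m

L = 4πR²σT⁴ ⇒ R = √(L/(4πσT⁴)).
σT⁴ = 6.11336×10⁸ W/m², so R = √(1.5654×10²⁹/(4π×6.11336×10⁸)) = 4.514×10⁹ m.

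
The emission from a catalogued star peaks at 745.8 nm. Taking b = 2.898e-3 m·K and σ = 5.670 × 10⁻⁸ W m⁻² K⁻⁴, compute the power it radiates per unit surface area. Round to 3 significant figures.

Wien's law: T = b/λ_max = 2.898×10⁻³/7.458×10⁻⁷ = 3885.76 K.
Then I = σT⁴ = 5.670×10⁻⁸×(3885.76)⁴ = 1.29×10⁷ W/m².

I ≈ 1.29×10⁷ W/m²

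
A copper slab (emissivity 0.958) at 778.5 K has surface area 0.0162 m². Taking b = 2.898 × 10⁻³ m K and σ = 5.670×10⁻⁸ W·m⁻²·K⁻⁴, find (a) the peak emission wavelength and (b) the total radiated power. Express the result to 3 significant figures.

(a) λ_max = b/T = 2.898×10⁻³/778.5 = 3.723×10⁻⁶ m = 3.72 μm.
Area A = 0.0162 m².
(b) P = εσAT⁴ = 0.958×5.670×10⁻⁸×0.0162×(778.5)⁴ = 323 W.

λ_max ≈ 3.72 μm; P ≈ 323 W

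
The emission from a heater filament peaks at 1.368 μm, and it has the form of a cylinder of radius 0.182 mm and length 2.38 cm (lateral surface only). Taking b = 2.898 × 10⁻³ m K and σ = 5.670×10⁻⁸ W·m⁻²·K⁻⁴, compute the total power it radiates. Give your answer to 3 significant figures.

Wien's law: T = b/λ_max = 2.898×10⁻³/1.368×10⁻⁶ = 2118.42 K.
Lateral area A = 2πrL = 2π×1.82×10⁻⁴×0.0238 = 2.72162×10⁻⁵ m².
Then P = σAT⁴ = 5.670×10⁻⁸×2.72162×10⁻⁵×(2118.42)⁴ = 31.1 W.

P ≈ 31.1 W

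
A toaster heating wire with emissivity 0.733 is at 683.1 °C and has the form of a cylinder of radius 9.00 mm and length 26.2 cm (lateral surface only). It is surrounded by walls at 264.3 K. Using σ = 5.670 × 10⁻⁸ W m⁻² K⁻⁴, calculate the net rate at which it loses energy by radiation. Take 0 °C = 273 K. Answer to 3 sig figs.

T = 683.1 °C + 273 = 956.1 K.
Lateral area A = 2πrL = 2π×9.00×10⁻³×0.262 = 0.0148158 m².
Net radiated power P_net = εσA(T⁴ − T₀⁴) = 0.733×5.670×10⁻⁸×0.0148158×(956.1⁴ − 264.3⁴).
T⁴ − T₀⁴ = 8.35629×10¹¹ − 4.87965×10⁹ = 8.30749×10¹¹ K⁴, so P_net = 512 W.

Net loss ≈ 512 W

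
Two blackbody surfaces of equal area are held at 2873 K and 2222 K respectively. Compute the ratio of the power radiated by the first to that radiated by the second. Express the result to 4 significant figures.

P₁/P₂ ≈ 2.795

With equal areas, P₁/P₂ = (T₁/T₂)⁴ = (2873/2222)⁴ = 2.795.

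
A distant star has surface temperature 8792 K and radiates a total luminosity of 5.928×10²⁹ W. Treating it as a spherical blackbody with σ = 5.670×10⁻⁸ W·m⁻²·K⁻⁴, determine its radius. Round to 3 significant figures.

R ≈ 1.18×10¹⁰ m

L = 4πR²σT⁴ ⇒ R = √(L/(4πσT⁴)).
σT⁴ = 3.38792×10⁸ W/m², so R = √(5.928×10²⁹/(4π×3.38792×10⁸)) = 1.18×10¹⁰ m.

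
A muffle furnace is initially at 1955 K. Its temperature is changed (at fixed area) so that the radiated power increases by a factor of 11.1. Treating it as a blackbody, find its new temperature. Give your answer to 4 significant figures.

T₂ ≈ 3568 K

P ∝ T⁴, so T₂/T₁ = (P₂/P₁)^(1/4) = (11.1)^(1/4) = 1.82529.
T₂ = 1955 × 1.82529 = 3568 K.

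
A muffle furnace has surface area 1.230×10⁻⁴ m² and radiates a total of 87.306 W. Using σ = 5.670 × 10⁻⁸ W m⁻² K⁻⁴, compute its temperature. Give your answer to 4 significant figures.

T ≈ 1881 K

Area A = 1.230×10⁻⁴ m².
P = σAT⁴ ⇒ T = (P/(σA))^(1/4) = (87.306/(5.670×10⁻⁸×1.230×10⁻⁴))^(1/4) = 1881 K.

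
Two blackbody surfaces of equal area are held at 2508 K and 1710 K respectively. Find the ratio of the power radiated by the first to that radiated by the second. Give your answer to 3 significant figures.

P₁/P₂ ≈ 4.63

With equal areas, P₁/P₂ = (T₁/T₂)⁴ = (2508/1710)⁴ = 4.63.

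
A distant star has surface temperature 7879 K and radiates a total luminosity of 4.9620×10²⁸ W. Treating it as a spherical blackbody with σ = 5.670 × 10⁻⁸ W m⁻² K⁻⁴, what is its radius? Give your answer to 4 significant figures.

L = 4πR²σT⁴ ⇒ R = √(L/(4πσT⁴)).
σT⁴ = 2.18508×10⁸ W/m², so R = √(4.9620×10²⁸/(4π×2.18508×10⁸)) = 4.251×10⁹ m.

R ≈ 4.251×10⁹ m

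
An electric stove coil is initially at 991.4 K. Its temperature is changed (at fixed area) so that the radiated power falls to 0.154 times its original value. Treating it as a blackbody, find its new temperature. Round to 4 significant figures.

T₂ ≈ 621.1 K

P ∝ T⁴, so T₂/T₁ = (P₂/P₁)^(1/4) = (0.154)^(1/4) = 0.626441.
T₂ = 991.4 × 0.626441 = 621.1 K.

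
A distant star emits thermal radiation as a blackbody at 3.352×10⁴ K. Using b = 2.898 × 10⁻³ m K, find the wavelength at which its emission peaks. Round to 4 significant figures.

λ_max ≈ 86.46 nm

Wien's displacement law: λ_max = b/T = (2.898×10⁻³ m·K)/(3.352×10⁴ K) = 8.6456×10⁻⁸ m.
That is 86.46 nm, in the ultraviolet range.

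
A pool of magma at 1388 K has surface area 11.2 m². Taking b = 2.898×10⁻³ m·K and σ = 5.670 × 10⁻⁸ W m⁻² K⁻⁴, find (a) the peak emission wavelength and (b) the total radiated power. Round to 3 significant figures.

(a) λ_max = b/T = 2.898×10⁻³/1388 = 2.088×10⁻⁶ m = 2.09×10³ nm.
Area A = 11.2 m².
(b) P = σAT⁴ = 5.670×10⁻⁸×11.2×(1388)⁴ = 2.36×10⁶ W.

λ_max ≈ 2.09×10³ nm; P ≈ 2.36×10⁶ W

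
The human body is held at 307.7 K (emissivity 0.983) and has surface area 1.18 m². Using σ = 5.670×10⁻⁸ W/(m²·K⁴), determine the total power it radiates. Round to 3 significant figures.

P ≈ 590 W

Area A = 1.18 m².
P = εσAT⁴ = 0.983 × 5.670×10⁻⁸ × 1.18 × (307.7)⁴ = 590 W.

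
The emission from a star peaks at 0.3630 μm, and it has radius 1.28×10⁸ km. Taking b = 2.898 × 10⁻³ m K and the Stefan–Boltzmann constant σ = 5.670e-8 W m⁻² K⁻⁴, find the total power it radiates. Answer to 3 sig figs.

Wien's law: T = b/λ_max = 2.898×10⁻³/3.630×10⁻⁷ = 7983.47 K.
Surface area A = 4πR² = 4π(1.28×10¹¹ m)² = 2.05887×10²³ m².
Then P = σAT⁴ = 5.670×10⁻⁸×2.05887×10²³×(7983.47)⁴ = 4.74×10³¹ W.

P ≈ 4.74×10³¹ W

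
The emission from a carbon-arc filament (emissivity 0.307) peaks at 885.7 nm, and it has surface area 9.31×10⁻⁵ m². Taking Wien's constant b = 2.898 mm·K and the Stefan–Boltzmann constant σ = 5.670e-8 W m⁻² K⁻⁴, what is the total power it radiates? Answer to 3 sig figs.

Wien's law: T = b/λ_max = 2.898×10⁻³/8.857×10⁻⁷ = 3271.99 K.
Area A = 9.31×10⁻⁵ m².
Then P = εσAT⁴ = 0.307×5.670×10⁻⁸×9.31×10⁻⁵×(3271.99)⁴ = 186 W.

P ≈ 186 W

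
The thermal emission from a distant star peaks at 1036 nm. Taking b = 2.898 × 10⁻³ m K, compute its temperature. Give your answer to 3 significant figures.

T ≈ 2.80×10³ K

Wien's law gives T = b/λ_max = (2.898×10⁻³ m·K)/(1.036×10⁻⁶ m) = 2.80×10³ K.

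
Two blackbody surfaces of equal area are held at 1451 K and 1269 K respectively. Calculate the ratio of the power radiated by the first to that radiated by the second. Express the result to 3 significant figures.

With equal areas, P₁/P₂ = (T₁/T₂)⁴ = (1451/1269)⁴ = 1.71.

P₁/P₂ ≈ 1.71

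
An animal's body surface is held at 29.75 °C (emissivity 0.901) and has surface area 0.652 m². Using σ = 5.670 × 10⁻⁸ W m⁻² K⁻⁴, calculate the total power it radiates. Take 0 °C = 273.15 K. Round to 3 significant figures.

T = 29.75 °C + 273.15 = 302.90 K.
Area A = 0.652 m².
P = εσAT⁴ = 0.901 × 5.670×10⁻⁸ × 0.652 × (302.90)⁴ = 280 W.

P ≈ 280 W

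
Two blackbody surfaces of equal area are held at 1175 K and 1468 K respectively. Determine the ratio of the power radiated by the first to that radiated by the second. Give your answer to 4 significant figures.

With equal areas, P₁/P₂ = (T₁/T₂)⁴ = (1175/1468)⁴ = 0.4104.

P₁/P₂ ≈ 0.4104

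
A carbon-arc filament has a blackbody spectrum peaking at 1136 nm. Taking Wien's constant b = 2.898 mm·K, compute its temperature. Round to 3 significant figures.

Wien's law gives T = b/λ_max = (2.898×10⁻³ m·K)/(1.136×10⁻⁶ m) = 2.55×10³ K.

T ≈ 2.55×10³ K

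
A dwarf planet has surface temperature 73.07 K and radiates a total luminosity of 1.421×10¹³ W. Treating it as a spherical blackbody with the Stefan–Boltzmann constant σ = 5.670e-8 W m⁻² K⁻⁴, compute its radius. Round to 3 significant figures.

R ≈ 8.36×10⁵ m

L = 4πR²σT⁴ ⇒ R = √(L/(4πσT⁴)).
σT⁴ = 1.61637 W/m², so R = √(1.421×10¹³/(4π×1.61637)) = 8.36×10⁵ m.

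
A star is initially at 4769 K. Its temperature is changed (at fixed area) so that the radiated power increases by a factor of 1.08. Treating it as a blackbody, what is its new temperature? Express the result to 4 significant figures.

P ∝ T⁴, so T₂/T₁ = (P₂/P₁)^(1/4) = (1.08)^(1/4) = 1.01943.
T₂ = 4769 × 1.01943 = 4862 K.

T₂ ≈ 4862 K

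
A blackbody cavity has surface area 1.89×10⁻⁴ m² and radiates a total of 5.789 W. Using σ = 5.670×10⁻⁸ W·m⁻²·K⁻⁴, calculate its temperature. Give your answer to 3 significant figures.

T ≈ 857 K

Area A = 1.89×10⁻⁴ m².
P = σAT⁴ ⇒ T = (P/(σA))^(1/4) = (5.789/(5.670×10⁻⁸×1.89×10⁻⁴))^(1/4) = 857 K.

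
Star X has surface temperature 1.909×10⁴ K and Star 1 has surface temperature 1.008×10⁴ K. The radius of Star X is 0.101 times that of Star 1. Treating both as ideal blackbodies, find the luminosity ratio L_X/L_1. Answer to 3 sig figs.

L_X/L_1 ≈ 0.131

L ∝ R²T⁴, so L_X/L_1 = (R_X/R_1)²(T_X/T_1)⁴ = (0.101)² × (1.909×10⁴/1.008×10⁴)⁴ = 0.010201 × 12.8642 = 0.131.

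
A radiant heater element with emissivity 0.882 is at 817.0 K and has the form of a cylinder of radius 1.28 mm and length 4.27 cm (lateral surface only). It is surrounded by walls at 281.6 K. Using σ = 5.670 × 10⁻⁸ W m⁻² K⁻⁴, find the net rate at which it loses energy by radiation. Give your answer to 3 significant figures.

Net loss ≈ 7.54 W

Lateral area A = 2πrL = 2π×1.28×10⁻³×0.0427 = 3.43414×10⁻⁴ m².
Net radiated power P_net = εσA(T⁴ − T₀⁴) = 0.882×5.670×10⁻⁸×3.43414×10⁻⁴×(817.0⁴ − 281.6⁴).
T⁴ − T₀⁴ = 4.45542×10¹¹ − 6.28826×10⁹ = 4.39254×10¹¹ K⁴, so P_net = 7.54 W.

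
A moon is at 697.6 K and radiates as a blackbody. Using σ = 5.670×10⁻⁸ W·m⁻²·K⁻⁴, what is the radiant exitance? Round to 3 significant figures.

Stefan–Boltzmann: I = σT⁴ = 5.670×10⁻⁸ × (697.6)⁴ = 1.34×10⁴ W/m².

I ≈ 1.34×10⁴ W/m²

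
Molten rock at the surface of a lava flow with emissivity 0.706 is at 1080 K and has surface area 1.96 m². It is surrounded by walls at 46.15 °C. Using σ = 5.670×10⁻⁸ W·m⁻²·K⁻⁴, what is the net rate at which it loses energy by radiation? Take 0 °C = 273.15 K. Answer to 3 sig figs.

Surroundings: T = 46.15 °C + 273.15 = 319.30 K.
Area A = 1.96 m².
Net radiated power P_net = εσA(T⁴ − T₀⁴) = 0.706×5.670×10⁻⁸×1.96×(1080⁴ − 319.30⁴).
T⁴ − T₀⁴ = 1.36049×10¹² − 1.03943×10¹⁰ = 1.35010×10¹² K⁴, so P_net = 1.06×10⁵ W.

Net loss ≈ 1.06×10⁵ W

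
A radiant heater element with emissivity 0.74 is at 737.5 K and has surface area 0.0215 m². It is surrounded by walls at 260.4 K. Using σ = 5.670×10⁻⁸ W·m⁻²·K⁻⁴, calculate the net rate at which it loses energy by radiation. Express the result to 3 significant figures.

Area A = 0.0215 m².
Net radiated power P_net = εσA(T⁴ − T₀⁴) = 0.74×5.670×10⁻⁸×0.0215×(737.5⁴ − 260.4⁴).
T⁴ − T₀⁴ = 2.95834×10¹¹ − 4.59795×10⁹ = 2.91236×10¹¹ K⁴, so P_net = 263 W.

Net loss ≈ 263 W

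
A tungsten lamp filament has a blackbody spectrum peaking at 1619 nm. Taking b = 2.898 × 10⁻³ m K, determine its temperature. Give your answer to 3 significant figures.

Wien's law gives T = b/λ_max = (2.898×10⁻³ m·K)/(1.619×10⁻⁶ m) = 1.79×10³ K.

T ≈ 1.79×10³ K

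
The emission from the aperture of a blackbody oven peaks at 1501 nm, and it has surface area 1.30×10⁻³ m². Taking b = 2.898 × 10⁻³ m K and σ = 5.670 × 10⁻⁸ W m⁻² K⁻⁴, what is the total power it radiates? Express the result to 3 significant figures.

P ≈ 1.02×10³ W

Wien's law: T = b/λ_max = 2.898×10⁻³/1.501×10⁻⁶ = 1930.71 K.
Area A = 1.30×10⁻³ m².
Then P = σAT⁴ = 5.670×10⁻⁸×1.30×10⁻³×(1930.71)⁴ = 1.02×10³ W.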